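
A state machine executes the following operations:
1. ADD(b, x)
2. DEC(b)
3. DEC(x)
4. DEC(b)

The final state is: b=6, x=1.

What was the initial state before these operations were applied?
b=6, x=2

Working backwards:
Final state: b=6, x=1
Before step 4 (DEC(b)): b=7, x=1
Before step 3 (DEC(x)): b=7, x=2
Before step 2 (DEC(b)): b=8, x=2
Before step 1 (ADD(b, x)): b=6, x=2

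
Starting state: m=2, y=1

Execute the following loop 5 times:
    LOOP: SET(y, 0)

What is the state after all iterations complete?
m=2, y=0

Iteration trace:
Start: m=2, y=1
After iteration 1: m=2, y=0
After iteration 2: m=2, y=0
After iteration 3: m=2, y=0
After iteration 4: m=2, y=0
After iteration 5: m=2, y=0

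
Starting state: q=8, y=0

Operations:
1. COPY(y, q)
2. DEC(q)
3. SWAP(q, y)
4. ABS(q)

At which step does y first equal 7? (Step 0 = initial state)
Step 3

Tracing y:
Initial: y = 0
After step 1: y = 8
After step 2: y = 8
After step 3: y = 7 ← first occurrence
After step 4: y = 7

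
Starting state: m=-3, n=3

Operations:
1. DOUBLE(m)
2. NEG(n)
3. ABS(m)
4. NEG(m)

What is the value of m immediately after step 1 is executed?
m = -6

Tracing m through execution:
Initial: m = -3
After step 1 (DOUBLE(m)): m = -6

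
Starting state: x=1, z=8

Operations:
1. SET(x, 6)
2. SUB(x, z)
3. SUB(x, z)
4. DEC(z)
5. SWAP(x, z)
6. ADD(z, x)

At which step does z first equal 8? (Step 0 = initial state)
Step 0

Tracing z:
Initial: z = 8 ← first occurrence
After step 1: z = 8
After step 2: z = 8
After step 3: z = 8
After step 4: z = 7
After step 5: z = -10
After step 6: z = -3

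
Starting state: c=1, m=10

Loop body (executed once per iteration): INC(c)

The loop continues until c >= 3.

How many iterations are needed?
2

Tracing iterations:
Initial: c=1, m=10
After iteration 1: c=2, m=10
After iteration 2: c=3, m=10
c >= 3 now holds, so the loop exits after 2 iterations.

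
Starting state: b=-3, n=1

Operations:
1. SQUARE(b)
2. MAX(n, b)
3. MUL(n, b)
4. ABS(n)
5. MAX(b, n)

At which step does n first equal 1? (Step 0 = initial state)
Step 0

Tracing n:
Initial: n = 1 ← first occurrence
After step 1: n = 1
After step 2: n = 9
After step 3: n = 81
After step 4: n = 81
After step 5: n = 81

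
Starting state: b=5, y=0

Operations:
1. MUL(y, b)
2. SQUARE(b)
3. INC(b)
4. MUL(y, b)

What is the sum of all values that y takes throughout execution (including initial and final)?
0

Values of y at each step:
Initial: y = 0
After step 1: y = 0
After step 2: y = 0
After step 3: y = 0
After step 4: y = 0
Sum = 0 + 0 + 0 + 0 + 0 = 0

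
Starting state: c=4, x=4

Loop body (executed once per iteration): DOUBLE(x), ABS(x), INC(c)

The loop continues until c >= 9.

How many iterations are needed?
5

Tracing iterations:
Initial: c=4, x=4
After iteration 1: c=5, x=8
After iteration 2: c=6, x=16
After iteration 3: c=7, x=32
After iteration 4: c=8, x=64
After iteration 5: c=9, x=128
c >= 9 now holds, so the loop exits after 5 iterations.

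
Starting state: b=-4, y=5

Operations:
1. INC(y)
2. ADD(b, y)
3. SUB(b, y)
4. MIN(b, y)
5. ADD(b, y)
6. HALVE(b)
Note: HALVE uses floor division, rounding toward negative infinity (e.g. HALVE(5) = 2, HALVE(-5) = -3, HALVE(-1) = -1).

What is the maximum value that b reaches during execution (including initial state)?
2

Values of b at each step:
Initial: b = -4
After step 1: b = -4
After step 2: b = 2 ← maximum
After step 3: b = -4
After step 4: b = -4
After step 5: b = 2
After step 6: b = 1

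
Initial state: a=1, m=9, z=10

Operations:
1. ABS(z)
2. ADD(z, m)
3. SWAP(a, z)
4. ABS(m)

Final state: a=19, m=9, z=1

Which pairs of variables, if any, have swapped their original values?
None

Comparing initial and final values:
a: 1 → 19
m: 9 → 9
z: 10 → 1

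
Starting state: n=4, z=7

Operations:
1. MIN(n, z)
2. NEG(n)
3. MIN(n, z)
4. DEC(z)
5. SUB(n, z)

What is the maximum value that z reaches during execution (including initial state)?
7

Values of z at each step:
Initial: z = 7 ← maximum
After step 1: z = 7
After step 2: z = 7
After step 3: z = 7
After step 4: z = 6
After step 5: z = 6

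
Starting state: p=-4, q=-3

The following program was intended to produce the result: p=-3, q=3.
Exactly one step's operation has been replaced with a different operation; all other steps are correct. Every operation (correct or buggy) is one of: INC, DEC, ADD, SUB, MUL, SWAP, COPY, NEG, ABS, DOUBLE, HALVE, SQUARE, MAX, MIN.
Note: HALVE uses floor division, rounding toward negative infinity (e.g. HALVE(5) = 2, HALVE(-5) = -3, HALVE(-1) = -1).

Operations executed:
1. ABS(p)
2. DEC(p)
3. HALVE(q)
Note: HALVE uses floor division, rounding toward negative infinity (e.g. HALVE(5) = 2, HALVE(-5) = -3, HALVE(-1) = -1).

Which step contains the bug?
Step 3

Trace with buggy code:
Initial: p=-4, q=-3
After step 1: p=4, q=-3
After step 2: p=3, q=-3
After step 3: p=3, q=-2
Actual final p=3, q=-2 ≠ expected p=-3, q=3.
Step 3 is the only position where a single-operation replacement can produce the expected result.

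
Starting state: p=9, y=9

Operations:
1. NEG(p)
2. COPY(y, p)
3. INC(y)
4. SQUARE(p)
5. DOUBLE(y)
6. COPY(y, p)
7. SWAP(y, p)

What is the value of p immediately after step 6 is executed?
p = 81

Tracing p through execution:
Initial: p = 9
After step 1 (NEG(p)): p = -9
After step 2 (COPY(y, p)): p = -9
After step 3 (INC(y)): p = -9
After step 4 (SQUARE(p)): p = 81
After step 5 (DOUBLE(y)): p = 81
After step 6 (COPY(y, p)): p = 81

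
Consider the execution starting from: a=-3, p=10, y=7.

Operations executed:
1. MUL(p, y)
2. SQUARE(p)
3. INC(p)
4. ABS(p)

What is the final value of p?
p = 4901

Tracing execution:
Step 1: MUL(p, y) → p = 70
Step 2: SQUARE(p) → p = 4900
Step 3: INC(p) → p = 4901
Step 4: ABS(p) → p = 4901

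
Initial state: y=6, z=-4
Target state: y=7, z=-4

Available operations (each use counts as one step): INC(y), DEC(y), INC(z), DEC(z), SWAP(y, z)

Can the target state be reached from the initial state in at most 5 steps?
Yes

Path (1 step): INC(y)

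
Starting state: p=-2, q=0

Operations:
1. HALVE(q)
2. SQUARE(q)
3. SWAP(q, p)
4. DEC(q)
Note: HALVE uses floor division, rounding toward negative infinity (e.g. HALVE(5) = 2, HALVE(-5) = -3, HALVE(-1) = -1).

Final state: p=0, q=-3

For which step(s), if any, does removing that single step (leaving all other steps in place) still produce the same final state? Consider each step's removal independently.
Step(s) 1, 2

Testing removal of each single step:
Without step 1: final = p=0, q=-3 (same)
Without step 2: final = p=0, q=-3 (same)
Without step 3: final = p=-2, q=-1 (different)
Without step 4: final = p=0, q=-2 (different)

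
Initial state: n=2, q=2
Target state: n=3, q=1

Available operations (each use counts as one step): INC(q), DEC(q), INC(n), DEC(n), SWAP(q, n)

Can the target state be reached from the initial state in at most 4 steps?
Yes

Path (2 steps): DEC(q) → INC(n)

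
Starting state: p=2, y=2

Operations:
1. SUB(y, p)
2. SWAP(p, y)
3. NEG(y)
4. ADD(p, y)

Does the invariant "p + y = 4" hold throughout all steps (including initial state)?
No, violated after step 1

The invariant is violated after step 1.

State at each step:
Initial: p=2, y=2
After step 1: p=2, y=0
After step 2: p=0, y=2
After step 3: p=0, y=-2
After step 4: p=-2, y=-2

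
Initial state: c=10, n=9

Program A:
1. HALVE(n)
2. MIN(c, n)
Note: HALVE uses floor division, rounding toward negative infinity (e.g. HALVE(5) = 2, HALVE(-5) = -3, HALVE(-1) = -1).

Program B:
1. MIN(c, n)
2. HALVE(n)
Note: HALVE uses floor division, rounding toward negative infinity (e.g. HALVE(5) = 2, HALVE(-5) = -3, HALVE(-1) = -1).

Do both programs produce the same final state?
No

Program A final state: c=4, n=4
Program B final state: c=9, n=4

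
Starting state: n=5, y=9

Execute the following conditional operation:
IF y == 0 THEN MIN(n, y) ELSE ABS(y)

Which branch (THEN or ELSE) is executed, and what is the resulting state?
Branch: ELSE, Final state: n=5, y=9

Evaluating condition: y == 0
y = 9
Condition is False, so ELSE branch executes
After ABS(y): n=5, y=9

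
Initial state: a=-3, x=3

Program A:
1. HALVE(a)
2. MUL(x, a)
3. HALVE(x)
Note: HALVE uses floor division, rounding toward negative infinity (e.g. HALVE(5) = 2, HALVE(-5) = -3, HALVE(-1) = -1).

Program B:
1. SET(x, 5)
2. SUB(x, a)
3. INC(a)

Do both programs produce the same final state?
No

Program A final state: a=-2, x=-3
Program B final state: a=-2, x=8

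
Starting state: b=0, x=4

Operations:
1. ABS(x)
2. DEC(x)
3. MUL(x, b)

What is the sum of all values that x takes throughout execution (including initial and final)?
11

Values of x at each step:
Initial: x = 4
After step 1: x = 4
After step 2: x = 3
After step 3: x = 0
Sum = 4 + 4 + 3 + 0 = 11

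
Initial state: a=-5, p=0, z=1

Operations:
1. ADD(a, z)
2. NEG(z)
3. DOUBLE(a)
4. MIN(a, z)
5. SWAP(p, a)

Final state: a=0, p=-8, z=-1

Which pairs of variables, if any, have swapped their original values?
None

Comparing initial and final values:
p: 0 → -8
a: -5 → 0
z: 1 → -1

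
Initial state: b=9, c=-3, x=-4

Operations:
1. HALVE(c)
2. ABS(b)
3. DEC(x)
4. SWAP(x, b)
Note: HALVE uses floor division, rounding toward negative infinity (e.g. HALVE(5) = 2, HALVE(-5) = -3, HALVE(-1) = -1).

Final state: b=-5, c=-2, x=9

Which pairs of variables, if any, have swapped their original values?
None

Comparing initial and final values:
x: -4 → 9
c: -3 → -2
b: 9 → -5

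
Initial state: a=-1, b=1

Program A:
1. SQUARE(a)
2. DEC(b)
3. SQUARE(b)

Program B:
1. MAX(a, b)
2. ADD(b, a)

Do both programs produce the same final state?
No

Program A final state: a=1, b=0
Program B final state: a=1, b=2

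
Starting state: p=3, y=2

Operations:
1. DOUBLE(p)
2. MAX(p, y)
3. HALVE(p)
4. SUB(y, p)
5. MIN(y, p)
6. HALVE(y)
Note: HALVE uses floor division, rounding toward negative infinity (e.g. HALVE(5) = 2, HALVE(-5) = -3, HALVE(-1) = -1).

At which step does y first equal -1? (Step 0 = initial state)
Step 4

Tracing y:
Initial: y = 2
After step 1: y = 2
After step 2: y = 2
After step 3: y = 2
After step 4: y = -1 ← first occurrence
After step 5: y = -1
After step 6: y = -1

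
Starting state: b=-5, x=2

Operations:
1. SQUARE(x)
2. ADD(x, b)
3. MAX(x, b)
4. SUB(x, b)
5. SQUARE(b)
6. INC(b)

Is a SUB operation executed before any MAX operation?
No

First SUB: step 4
First MAX: step 3
Since 4 > 3, MAX comes first.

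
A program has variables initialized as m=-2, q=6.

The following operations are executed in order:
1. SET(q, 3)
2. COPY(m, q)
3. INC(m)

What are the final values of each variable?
{m: 4, q: 3}

Step-by-step execution:
Initial: m=-2, q=6
After step 1 (SET(q, 3)): m=-2, q=3
After step 2 (COPY(m, q)): m=3, q=3
After step 3 (INC(m)): m=4, q=3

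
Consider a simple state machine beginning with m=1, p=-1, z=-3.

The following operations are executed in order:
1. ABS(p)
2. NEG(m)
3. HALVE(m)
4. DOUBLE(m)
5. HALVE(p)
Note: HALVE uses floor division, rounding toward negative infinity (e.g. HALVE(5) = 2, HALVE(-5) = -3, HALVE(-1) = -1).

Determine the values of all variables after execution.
{m: -2, p: 0, z: -3}

Step-by-step execution:
Initial: m=1, p=-1, z=-3
After step 1 (ABS(p)): m=1, p=1, z=-3
After step 2 (NEG(m)): m=-1, p=1, z=-3
After step 3 (HALVE(m)): m=-1, p=1, z=-3
After step 4 (DOUBLE(m)): m=-2, p=1, z=-3
After step 5 (HALVE(p)): m=-2, p=0, z=-3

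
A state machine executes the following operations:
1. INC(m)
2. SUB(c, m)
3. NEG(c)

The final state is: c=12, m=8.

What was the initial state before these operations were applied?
c=-4, m=7

Working backwards:
Final state: c=12, m=8
Before step 3 (NEG(c)): c=-12, m=8
Before step 2 (SUB(c, m)): c=-4, m=8
Before step 1 (INC(m)): c=-4, m=7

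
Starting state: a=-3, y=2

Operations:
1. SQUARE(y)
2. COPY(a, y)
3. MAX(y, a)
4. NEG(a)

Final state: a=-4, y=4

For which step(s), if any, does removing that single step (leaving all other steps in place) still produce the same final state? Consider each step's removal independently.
Step(s) 3

Testing removal of each single step:
Without step 1: final = a=-2, y=2 (different)
Without step 2: final = a=3, y=4 (different)
Without step 3: final = a=-4, y=4 (same)
Without step 4: final = a=4, y=4 (different)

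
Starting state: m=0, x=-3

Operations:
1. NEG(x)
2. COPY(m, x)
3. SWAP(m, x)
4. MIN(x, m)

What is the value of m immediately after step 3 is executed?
m = 3

Tracing m through execution:
Initial: m = 0
After step 1 (NEG(x)): m = 0
After step 2 (COPY(m, x)): m = 3
After step 3 (SWAP(m, x)): m = 3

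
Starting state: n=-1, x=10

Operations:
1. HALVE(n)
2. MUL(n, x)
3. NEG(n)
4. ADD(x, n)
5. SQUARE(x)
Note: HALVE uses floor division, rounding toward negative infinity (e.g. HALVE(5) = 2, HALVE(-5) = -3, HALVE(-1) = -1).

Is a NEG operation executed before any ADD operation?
Yes

First NEG: step 3
First ADD: step 4
Since 3 < 4, NEG comes first.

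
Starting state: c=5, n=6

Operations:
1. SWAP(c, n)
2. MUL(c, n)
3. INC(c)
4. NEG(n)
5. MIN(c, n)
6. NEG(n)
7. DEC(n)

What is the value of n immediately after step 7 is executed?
n = 4

Tracing n through execution:
Initial: n = 6
After step 1 (SWAP(c, n)): n = 5
After step 2 (MUL(c, n)): n = 5
After step 3 (INC(c)): n = 5
After step 4 (NEG(n)): n = -5
After step 5 (MIN(c, n)): n = -5
After step 6 (NEG(n)): n = 5
After step 7 (DEC(n)): n = 4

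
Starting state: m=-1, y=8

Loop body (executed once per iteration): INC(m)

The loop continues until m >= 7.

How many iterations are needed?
8

Tracing iterations:
Initial: m=-1, y=8
After iteration 1: m=0, y=8
After iteration 2: m=1, y=8
After iteration 3: m=2, y=8
After iteration 4: m=3, y=8
After iteration 5: m=4, y=8
After iteration 6: m=5, y=8
After iteration 7: m=6, y=8
After iteration 8: m=7, y=8
m >= 7 now holds, so the loop exits after 8 iterations.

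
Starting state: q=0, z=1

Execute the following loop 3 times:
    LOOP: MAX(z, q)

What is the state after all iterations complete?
q=0, z=1

Iteration trace:
Start: q=0, z=1
After iteration 1: q=0, z=1
After iteration 2: q=0, z=1
After iteration 3: q=0, z=1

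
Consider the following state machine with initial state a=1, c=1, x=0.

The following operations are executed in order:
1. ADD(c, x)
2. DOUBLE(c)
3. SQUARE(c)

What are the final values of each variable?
{a: 1, c: 4, x: 0}

Step-by-step execution:
Initial: a=1, c=1, x=0
After step 1 (ADD(c, x)): a=1, c=1, x=0
After step 2 (DOUBLE(c)): a=1, c=2, x=0
After step 3 (SQUARE(c)): a=1, c=4, x=0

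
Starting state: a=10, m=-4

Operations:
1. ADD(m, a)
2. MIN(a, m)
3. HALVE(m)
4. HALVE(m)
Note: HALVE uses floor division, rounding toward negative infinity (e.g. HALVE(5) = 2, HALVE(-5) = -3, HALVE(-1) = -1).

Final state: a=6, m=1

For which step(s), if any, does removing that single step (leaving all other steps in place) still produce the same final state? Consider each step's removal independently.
None - removing any single step changes the final result

Testing removal of each single step:
Without step 1: final = a=-4, m=-1 (different)
Without step 2: final = a=10, m=1 (different)
Without step 3: final = a=6, m=3 (different)
Without step 4: final = a=6, m=3 (different)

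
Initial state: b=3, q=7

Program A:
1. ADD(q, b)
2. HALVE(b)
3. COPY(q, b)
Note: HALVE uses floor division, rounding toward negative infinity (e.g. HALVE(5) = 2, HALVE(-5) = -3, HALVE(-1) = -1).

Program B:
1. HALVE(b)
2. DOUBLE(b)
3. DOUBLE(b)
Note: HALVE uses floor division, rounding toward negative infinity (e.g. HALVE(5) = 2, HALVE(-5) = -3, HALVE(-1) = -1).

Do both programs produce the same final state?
No

Program A final state: b=1, q=1
Program B final state: b=4, q=7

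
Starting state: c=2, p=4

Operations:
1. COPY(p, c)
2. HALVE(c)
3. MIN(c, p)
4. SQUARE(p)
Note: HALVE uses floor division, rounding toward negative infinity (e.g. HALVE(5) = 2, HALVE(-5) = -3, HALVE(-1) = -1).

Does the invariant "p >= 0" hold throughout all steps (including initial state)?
Yes

The invariant holds at every step.

State at each step:
Initial: c=2, p=4
After step 1: c=2, p=2
After step 2: c=1, p=2
After step 3: c=1, p=2
After step 4: c=1, p=4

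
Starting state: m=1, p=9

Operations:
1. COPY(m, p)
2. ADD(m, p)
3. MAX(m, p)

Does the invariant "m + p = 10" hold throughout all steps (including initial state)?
No, violated after step 1

The invariant is violated after step 1.

State at each step:
Initial: m=1, p=9
After step 1: m=9, p=9
After step 2: m=18, p=9
After step 3: m=18, p=9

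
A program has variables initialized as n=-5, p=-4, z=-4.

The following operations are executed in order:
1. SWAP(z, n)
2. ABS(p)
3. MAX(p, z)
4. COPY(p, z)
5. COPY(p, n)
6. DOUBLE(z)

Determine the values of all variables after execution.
{n: -4, p: -4, z: -10}

Step-by-step execution:
Initial: n=-5, p=-4, z=-4
After step 1 (SWAP(z, n)): n=-4, p=-4, z=-5
After step 2 (ABS(p)): n=-4, p=4, z=-5
After step 3 (MAX(p, z)): n=-4, p=4, z=-5
After step 4 (COPY(p, z)): n=-4, p=-5, z=-5
After step 5 (COPY(p, n)): n=-4, p=-4, z=-5
After step 6 (DOUBLE(z)): n=-4, p=-4, z=-10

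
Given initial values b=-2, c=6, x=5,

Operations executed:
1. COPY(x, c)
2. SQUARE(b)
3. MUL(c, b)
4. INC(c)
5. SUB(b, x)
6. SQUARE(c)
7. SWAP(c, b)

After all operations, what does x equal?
x = 6

Tracing execution:
Step 1: COPY(x, c) → x = 6
Step 2: SQUARE(b) → x = 6
Step 3: MUL(c, b) → x = 6
Step 4: INC(c) → x = 6
Step 5: SUB(b, x) → x = 6
Step 6: SQUARE(c) → x = 6
Step 7: SWAP(c, b) → x = 6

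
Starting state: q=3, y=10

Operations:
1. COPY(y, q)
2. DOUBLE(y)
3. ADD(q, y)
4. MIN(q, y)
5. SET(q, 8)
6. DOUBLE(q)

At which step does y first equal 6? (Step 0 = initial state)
Step 2

Tracing y:
Initial: y = 10
After step 1: y = 3
After step 2: y = 6 ← first occurrence
After step 3: y = 6
After step 4: y = 6
After step 5: y = 6
After step 6: y = 6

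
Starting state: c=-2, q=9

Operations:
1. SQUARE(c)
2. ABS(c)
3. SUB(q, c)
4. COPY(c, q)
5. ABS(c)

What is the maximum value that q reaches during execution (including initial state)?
9

Values of q at each step:
Initial: q = 9 ← maximum
After step 1: q = 9
After step 2: q = 9
After step 3: q = 5
After step 4: q = 5
After step 5: q = 5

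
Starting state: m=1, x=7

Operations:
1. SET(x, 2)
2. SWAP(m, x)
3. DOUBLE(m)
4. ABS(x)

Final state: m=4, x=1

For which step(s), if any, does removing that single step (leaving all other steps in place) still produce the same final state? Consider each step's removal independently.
Step(s) 4

Testing removal of each single step:
Without step 1: final = m=14, x=1 (different)
Without step 2: final = m=2, x=2 (different)
Without step 3: final = m=2, x=1 (different)
Without step 4: final = m=4, x=1 (same)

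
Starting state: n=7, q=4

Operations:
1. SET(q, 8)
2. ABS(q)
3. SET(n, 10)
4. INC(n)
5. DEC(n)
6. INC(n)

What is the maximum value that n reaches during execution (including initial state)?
11

Values of n at each step:
Initial: n = 7
After step 1: n = 7
After step 2: n = 7
After step 3: n = 10
After step 4: n = 11 ← maximum
After step 5: n = 10
After step 6: n = 11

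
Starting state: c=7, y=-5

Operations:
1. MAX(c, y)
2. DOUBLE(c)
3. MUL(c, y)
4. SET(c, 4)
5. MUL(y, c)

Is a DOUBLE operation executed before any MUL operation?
Yes

First DOUBLE: step 2
First MUL: step 3
Since 2 < 3, DOUBLE comes first.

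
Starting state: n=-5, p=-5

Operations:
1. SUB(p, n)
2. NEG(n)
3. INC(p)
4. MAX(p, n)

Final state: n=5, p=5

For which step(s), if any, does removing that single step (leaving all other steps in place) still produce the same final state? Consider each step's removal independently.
Step(s) 1, 3

Testing removal of each single step:
Without step 1: final = n=5, p=5 (same)
Without step 2: final = n=-5, p=1 (different)
Without step 3: final = n=5, p=5 (same)
Without step 4: final = n=5, p=1 (different)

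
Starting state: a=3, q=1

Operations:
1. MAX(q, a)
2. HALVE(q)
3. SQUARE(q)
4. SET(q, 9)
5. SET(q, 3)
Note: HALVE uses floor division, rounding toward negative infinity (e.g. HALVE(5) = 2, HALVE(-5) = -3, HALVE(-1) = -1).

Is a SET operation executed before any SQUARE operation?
No

First SET: step 4
First SQUARE: step 3
Since 4 > 3, SQUARE comes first.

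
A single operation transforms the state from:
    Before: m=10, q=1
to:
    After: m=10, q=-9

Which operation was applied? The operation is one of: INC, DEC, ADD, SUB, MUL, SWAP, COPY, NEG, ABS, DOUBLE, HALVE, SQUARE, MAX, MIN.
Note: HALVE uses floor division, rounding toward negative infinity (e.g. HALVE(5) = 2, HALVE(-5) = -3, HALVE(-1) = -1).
SUB(q, m)

Analyzing the change:
Before: m=10, q=1
After: m=10, q=-9
Variable q changed from 1 to -9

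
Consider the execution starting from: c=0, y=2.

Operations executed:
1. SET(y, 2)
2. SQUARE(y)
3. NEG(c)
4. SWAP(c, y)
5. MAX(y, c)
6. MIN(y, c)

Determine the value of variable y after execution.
y = 4

Tracing execution:
Step 1: SET(y, 2) → y = 2
Step 2: SQUARE(y) → y = 4
Step 3: NEG(c) → y = 4
Step 4: SWAP(c, y) → y = 0
Step 5: MAX(y, c) → y = 4
Step 6: MIN(y, c) → y = 4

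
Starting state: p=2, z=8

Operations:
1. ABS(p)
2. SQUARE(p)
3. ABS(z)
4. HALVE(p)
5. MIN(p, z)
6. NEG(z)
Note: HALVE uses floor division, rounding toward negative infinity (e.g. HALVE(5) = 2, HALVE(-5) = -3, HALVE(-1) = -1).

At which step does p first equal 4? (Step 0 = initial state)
Step 2

Tracing p:
Initial: p = 2
After step 1: p = 2
After step 2: p = 4 ← first occurrence
After step 3: p = 4
After step 4: p = 2
After step 5: p = 2
After step 6: p = 2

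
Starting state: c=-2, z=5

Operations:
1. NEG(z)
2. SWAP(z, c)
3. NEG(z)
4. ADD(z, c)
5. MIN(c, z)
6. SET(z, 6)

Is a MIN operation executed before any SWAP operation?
No

First MIN: step 5
First SWAP: step 2
Since 5 > 2, SWAP comes first.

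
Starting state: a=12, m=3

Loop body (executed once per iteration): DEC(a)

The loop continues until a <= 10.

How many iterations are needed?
2

Tracing iterations:
Initial: a=12, m=3
After iteration 1: a=11, m=3
After iteration 2: a=10, m=3
a <= 10 now holds, so the loop exits after 2 iterations.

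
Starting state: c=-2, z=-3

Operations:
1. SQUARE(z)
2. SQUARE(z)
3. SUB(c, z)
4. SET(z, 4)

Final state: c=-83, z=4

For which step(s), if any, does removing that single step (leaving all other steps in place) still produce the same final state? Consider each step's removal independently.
None - removing any single step changes the final result

Testing removal of each single step:
Without step 1: final = c=-11, z=4 (different)
Without step 2: final = c=-11, z=4 (different)
Without step 3: final = c=-2, z=4 (different)
Without step 4: final = c=-83, z=81 (different)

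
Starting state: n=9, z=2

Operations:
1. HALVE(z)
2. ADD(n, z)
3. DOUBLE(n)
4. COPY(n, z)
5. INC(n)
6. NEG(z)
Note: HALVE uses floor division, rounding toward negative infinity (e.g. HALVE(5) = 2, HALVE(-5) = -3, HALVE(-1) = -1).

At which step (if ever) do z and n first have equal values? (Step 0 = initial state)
Step 4

z and n first become equal after step 4.

Comparing values at each step:
Initial: z=2, n=9
After step 1: z=1, n=9
After step 2: z=1, n=10
After step 3: z=1, n=20
After step 4: z=1, n=1 ← equal!
After step 5: z=1, n=2
After step 6: z=-1, n=2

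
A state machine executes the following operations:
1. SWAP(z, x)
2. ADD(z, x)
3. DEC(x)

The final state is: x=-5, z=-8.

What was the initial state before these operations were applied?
x=-4, z=-4

Working backwards:
Final state: x=-5, z=-8
Before step 3 (DEC(x)): x=-4, z=-8
Before step 2 (ADD(z, x)): x=-4, z=-4
Before step 1 (SWAP(z, x)): x=-4, z=-4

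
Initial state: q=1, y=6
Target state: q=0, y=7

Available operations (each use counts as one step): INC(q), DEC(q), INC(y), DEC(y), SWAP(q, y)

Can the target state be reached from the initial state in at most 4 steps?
Yes

Path (2 steps): DEC(q) → INC(y)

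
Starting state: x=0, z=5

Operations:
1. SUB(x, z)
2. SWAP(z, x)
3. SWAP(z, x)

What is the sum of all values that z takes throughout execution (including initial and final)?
10

Values of z at each step:
Initial: z = 5
After step 1: z = 5
After step 2: z = -5
After step 3: z = 5
Sum = 5 + 5 + -5 + 5 = 10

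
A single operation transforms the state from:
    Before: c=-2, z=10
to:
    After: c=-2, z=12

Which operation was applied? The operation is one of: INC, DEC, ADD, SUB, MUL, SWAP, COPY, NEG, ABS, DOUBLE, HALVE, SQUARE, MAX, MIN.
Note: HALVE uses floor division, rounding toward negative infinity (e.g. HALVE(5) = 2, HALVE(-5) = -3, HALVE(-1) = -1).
SUB(z, c)

Analyzing the change:
Before: c=-2, z=10
After: c=-2, z=12
Variable z changed from 10 to 12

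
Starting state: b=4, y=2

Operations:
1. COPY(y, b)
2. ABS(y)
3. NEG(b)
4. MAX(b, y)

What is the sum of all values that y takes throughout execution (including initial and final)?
18

Values of y at each step:
Initial: y = 2
After step 1: y = 4
After step 2: y = 4
After step 3: y = 4
After step 4: y = 4
Sum = 2 + 4 + 4 + 4 + 4 = 18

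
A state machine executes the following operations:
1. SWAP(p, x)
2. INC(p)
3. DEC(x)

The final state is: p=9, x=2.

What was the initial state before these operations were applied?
p=3, x=8

Working backwards:
Final state: p=9, x=2
Before step 3 (DEC(x)): p=9, x=3
Before step 2 (INC(p)): p=8, x=3
Before step 1 (SWAP(p, x)): p=3, x=8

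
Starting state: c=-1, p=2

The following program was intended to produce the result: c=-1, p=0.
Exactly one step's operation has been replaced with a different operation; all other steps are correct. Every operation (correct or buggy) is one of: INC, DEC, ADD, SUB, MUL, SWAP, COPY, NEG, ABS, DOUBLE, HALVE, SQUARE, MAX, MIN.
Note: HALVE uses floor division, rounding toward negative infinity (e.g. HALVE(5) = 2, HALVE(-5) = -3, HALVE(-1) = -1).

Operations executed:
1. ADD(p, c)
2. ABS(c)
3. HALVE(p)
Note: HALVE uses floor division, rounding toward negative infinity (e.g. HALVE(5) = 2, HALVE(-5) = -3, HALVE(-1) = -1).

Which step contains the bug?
Step 2

Trace with buggy code:
Initial: c=-1, p=2
After step 1: c=-1, p=1
After step 2: c=1, p=1
After step 3: c=1, p=0
Actual final c=1, p=0 ≠ expected c=-1, p=0.
Step 2 is the only position where a single-operation replacement can produce the expected result.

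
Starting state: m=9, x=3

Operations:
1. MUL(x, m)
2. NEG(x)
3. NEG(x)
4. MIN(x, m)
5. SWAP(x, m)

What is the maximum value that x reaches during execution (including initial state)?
27

Values of x at each step:
Initial: x = 3
After step 1: x = 27 ← maximum
After step 2: x = -27
After step 3: x = 27
After step 4: x = 9
After step 5: x = 9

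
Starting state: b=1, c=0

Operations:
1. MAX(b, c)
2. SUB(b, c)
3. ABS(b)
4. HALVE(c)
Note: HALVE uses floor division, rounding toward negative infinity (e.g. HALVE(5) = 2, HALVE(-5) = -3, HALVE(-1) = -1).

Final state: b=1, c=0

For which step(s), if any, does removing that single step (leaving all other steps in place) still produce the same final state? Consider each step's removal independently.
Step(s) 1, 2, 3, 4

Testing removal of each single step:
Without step 1: final = b=1, c=0 (same)
Without step 2: final = b=1, c=0 (same)
Without step 3: final = b=1, c=0 (same)
Without step 4: final = b=1, c=0 (same)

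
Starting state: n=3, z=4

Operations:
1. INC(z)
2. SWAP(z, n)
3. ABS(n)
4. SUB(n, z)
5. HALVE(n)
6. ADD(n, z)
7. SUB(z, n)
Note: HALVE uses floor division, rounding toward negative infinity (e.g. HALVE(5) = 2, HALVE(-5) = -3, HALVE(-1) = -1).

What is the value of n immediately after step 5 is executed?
n = 1

Tracing n through execution:
Initial: n = 3
After step 1 (INC(z)): n = 3
After step 2 (SWAP(z, n)): n = 5
After step 3 (ABS(n)): n = 5
After step 4 (SUB(n, z)): n = 2
After step 5 (HALVE(n)): n = 1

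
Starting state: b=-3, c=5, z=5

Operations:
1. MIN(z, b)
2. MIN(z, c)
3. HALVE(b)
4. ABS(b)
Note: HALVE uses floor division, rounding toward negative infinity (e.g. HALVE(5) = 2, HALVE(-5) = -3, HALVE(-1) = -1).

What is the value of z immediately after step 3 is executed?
z = -3

Tracing z through execution:
Initial: z = 5
After step 1 (MIN(z, b)): z = -3
After step 2 (MIN(z, c)): z = -3
After step 3 (HALVE(b)): z = -3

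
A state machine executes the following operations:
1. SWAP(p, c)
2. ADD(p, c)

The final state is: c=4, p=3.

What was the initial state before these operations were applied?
c=-1, p=4

Working backwards:
Final state: c=4, p=3
Before step 2 (ADD(p, c)): c=4, p=-1
Before step 1 (SWAP(p, c)): c=-1, p=4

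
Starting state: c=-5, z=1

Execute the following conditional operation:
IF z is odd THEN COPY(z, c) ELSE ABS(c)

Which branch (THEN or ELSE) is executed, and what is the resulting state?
Branch: THEN, Final state: c=-5, z=-5

Evaluating condition: z is odd
Condition is True, so THEN branch executes
After COPY(z, c): c=-5, z=-5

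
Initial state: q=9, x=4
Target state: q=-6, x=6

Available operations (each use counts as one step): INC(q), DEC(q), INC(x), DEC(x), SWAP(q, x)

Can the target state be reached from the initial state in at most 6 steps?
No

The target state cannot be reached within 6 steps.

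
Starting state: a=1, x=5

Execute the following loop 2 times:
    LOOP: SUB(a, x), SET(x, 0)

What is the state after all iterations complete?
a=-4, x=0

Iteration trace:
Start: a=1, x=5
After iteration 1: a=-4, x=0
After iteration 2: a=-4, x=0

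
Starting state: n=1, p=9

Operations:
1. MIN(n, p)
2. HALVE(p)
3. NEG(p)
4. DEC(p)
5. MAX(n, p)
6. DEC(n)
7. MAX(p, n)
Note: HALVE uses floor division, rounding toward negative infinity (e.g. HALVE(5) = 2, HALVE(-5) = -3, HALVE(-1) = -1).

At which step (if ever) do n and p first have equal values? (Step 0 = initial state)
Step 7

n and p first become equal after step 7.

Comparing values at each step:
Initial: n=1, p=9
After step 1: n=1, p=9
After step 2: n=1, p=4
After step 3: n=1, p=-4
After step 4: n=1, p=-5
After step 5: n=1, p=-5
After step 6: n=0, p=-5
After step 7: n=0, p=0 ← equal!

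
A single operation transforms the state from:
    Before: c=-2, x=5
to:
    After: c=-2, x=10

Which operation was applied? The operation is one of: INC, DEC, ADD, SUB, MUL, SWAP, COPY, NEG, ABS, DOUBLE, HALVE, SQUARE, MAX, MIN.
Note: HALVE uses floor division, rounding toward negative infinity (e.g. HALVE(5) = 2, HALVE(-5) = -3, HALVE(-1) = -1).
DOUBLE(x)

Analyzing the change:
Before: c=-2, x=5
After: c=-2, x=10
Variable x changed from 5 to 10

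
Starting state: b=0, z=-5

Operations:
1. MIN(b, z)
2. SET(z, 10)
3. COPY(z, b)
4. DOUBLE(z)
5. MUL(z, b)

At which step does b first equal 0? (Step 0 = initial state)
Step 0

Tracing b:
Initial: b = 0 ← first occurrence
After step 1: b = -5
After step 2: b = -5
After step 3: b = -5
After step 4: b = -5
After step 5: b = -5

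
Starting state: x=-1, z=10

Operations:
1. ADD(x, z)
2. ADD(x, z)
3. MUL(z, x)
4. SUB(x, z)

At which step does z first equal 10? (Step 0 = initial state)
Step 0

Tracing z:
Initial: z = 10 ← first occurrence
After step 1: z = 10
After step 2: z = 10
After step 3: z = 190
After step 4: z = 190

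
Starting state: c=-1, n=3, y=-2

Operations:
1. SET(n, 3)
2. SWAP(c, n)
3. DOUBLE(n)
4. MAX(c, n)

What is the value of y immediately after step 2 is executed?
y = -2

Tracing y through execution:
Initial: y = -2
After step 1 (SET(n, 3)): y = -2
After step 2 (SWAP(c, n)): y = -2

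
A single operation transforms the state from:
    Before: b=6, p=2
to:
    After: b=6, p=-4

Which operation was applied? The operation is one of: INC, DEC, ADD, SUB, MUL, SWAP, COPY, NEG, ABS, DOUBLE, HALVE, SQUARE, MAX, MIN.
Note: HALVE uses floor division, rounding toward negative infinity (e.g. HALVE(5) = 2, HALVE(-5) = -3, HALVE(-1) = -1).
SUB(p, b)

Analyzing the change:
Before: b=6, p=2
After: b=6, p=-4
Variable p changed from 2 to -4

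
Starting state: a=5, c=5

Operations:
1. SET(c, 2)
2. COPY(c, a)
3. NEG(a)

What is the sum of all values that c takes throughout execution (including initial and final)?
17

Values of c at each step:
Initial: c = 5
After step 1: c = 2
After step 2: c = 5
After step 3: c = 5
Sum = 5 + 2 + 5 + 5 = 17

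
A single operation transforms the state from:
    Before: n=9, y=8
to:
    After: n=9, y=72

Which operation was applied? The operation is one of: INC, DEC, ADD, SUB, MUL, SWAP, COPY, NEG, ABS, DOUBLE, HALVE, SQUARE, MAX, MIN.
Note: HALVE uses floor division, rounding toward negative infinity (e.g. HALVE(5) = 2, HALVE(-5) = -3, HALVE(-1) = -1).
MUL(y, n)

Analyzing the change:
Before: n=9, y=8
After: n=9, y=72
Variable y changed from 8 to 72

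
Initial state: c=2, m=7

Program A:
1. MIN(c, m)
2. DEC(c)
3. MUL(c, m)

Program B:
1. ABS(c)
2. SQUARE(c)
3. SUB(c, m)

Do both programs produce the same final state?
No

Program A final state: c=7, m=7
Program B final state: c=-3, m=7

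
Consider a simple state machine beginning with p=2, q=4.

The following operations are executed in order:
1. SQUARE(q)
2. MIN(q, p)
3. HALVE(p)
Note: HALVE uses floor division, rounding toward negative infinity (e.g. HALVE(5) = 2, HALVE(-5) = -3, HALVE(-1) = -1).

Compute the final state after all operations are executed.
{p: 1, q: 2}

Step-by-step execution:
Initial: p=2, q=4
After step 1 (SQUARE(q)): p=2, q=16
After step 2 (MIN(q, p)): p=2, q=2
After step 3 (HALVE(p)): p=1, q=2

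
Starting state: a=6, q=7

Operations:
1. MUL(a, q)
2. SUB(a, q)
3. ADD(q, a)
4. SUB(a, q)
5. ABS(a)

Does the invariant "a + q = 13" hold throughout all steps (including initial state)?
No, violated after step 1

The invariant is violated after step 1.

State at each step:
Initial: a=6, q=7
After step 1: a=42, q=7
After step 2: a=35, q=7
After step 3: a=35, q=42
After step 4: a=-7, q=42
After step 5: a=7, q=42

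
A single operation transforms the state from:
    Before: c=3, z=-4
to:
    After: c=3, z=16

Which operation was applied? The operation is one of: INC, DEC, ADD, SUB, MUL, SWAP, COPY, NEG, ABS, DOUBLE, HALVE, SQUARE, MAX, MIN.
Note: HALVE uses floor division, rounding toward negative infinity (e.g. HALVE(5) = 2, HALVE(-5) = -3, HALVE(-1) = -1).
SQUARE(z)

Analyzing the change:
Before: c=3, z=-4
After: c=3, z=16
Variable z changed from -4 to 16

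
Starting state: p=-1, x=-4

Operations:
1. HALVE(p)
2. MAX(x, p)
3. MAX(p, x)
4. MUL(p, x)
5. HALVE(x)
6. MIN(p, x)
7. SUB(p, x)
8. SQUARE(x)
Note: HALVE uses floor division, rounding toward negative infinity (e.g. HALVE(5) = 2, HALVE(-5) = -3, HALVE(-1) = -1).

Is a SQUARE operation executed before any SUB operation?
No

First SQUARE: step 8
First SUB: step 7
Since 8 > 7, SUB comes first.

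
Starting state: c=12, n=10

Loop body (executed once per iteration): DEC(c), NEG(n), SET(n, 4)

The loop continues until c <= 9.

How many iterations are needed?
3

Tracing iterations:
Initial: c=12, n=10
After iteration 1: c=11, n=4
After iteration 2: c=10, n=4
After iteration 3: c=9, n=4
c <= 9 now holds, so the loop exits after 3 iterations.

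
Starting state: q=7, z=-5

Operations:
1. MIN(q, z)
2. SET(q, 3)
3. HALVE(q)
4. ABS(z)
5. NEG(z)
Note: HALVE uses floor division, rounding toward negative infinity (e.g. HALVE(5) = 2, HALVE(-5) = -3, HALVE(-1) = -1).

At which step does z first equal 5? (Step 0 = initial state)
Step 4

Tracing z:
Initial: z = -5
After step 1: z = -5
After step 2: z = -5
After step 3: z = -5
After step 4: z = 5 ← first occurrence
After step 5: z = -5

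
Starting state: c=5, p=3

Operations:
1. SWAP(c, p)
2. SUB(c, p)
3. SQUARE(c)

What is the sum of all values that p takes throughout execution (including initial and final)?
18

Values of p at each step:
Initial: p = 3
After step 1: p = 5
After step 2: p = 5
After step 3: p = 5
Sum = 3 + 5 + 5 + 5 = 18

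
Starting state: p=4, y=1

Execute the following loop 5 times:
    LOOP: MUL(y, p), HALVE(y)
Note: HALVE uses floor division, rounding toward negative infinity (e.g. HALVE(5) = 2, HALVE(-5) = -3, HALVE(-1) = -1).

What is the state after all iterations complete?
p=4, y=32

Iteration trace:
Start: p=4, y=1
After iteration 1: p=4, y=2
After iteration 2: p=4, y=4
After iteration 3: p=4, y=8
After iteration 4: p=4, y=16
After iteration 5: p=4, y=32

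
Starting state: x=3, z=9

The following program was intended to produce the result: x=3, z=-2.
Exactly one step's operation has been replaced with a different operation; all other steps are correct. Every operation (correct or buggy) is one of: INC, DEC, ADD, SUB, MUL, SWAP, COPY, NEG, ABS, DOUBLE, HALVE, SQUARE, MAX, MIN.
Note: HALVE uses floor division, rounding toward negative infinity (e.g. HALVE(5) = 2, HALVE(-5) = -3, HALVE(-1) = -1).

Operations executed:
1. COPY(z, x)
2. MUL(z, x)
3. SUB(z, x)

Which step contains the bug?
Step 2

Trace with buggy code:
Initial: x=3, z=9
After step 1: x=3, z=3
After step 2: x=3, z=9
After step 3: x=3, z=6
Actual final x=3, z=6 ≠ expected x=3, z=-2.
Step 2 is the only position where a single-operation replacement can produce the expected result.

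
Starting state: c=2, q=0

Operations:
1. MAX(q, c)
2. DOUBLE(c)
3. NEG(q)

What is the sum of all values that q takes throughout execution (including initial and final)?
2

Values of q at each step:
Initial: q = 0
After step 1: q = 2
After step 2: q = 2
After step 3: q = -2
Sum = 0 + 2 + 2 + -2 = 2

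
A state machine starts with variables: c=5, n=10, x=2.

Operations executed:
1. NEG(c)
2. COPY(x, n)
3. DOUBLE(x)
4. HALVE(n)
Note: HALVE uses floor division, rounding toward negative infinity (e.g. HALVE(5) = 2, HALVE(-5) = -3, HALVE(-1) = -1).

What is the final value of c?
c = -5

Tracing execution:
Step 1: NEG(c) → c = -5
Step 2: COPY(x, n) → c = -5
Step 3: DOUBLE(x) → c = -5
Step 4: HALVE(n) → c = -5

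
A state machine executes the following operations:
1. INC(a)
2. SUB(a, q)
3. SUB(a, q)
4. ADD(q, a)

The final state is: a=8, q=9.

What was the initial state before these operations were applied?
a=9, q=1

Working backwards:
Final state: a=8, q=9
Before step 4 (ADD(q, a)): a=8, q=1
Before step 3 (SUB(a, q)): a=9, q=1
Before step 2 (SUB(a, q)): a=10, q=1
Before step 1 (INC(a)): a=9, q=1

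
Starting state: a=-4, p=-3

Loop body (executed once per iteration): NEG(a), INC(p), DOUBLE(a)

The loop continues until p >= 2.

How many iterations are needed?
5

Tracing iterations:
Initial: a=-4, p=-3
After iteration 1: a=8, p=-2
After iteration 2: a=-16, p=-1
After iteration 3: a=32, p=0
After iteration 4: a=-64, p=1
After iteration 5: a=128, p=2
p >= 2 now holds, so the loop exits after 5 iterations.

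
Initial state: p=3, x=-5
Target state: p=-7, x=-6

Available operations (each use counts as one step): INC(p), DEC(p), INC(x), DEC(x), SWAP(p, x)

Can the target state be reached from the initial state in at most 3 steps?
No

The target state cannot be reached within 3 steps.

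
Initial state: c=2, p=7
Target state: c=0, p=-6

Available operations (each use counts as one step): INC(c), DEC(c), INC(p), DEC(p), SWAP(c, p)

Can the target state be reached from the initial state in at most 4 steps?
No

The target state cannot be reached within 4 steps.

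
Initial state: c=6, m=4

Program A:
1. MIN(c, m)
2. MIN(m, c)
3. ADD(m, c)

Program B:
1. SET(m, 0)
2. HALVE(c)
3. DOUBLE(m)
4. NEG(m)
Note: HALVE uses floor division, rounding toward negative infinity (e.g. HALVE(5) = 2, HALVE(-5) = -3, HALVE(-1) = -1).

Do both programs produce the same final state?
No

Program A final state: c=4, m=8
Program B final state: c=3, m=0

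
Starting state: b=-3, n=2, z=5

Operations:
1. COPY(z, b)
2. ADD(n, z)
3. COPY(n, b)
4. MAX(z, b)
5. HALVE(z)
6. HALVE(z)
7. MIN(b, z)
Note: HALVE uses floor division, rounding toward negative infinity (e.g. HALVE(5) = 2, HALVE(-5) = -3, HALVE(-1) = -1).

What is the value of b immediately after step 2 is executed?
b = -3

Tracing b through execution:
Initial: b = -3
After step 1 (COPY(z, b)): b = -3
After step 2 (ADD(n, z)): b = -3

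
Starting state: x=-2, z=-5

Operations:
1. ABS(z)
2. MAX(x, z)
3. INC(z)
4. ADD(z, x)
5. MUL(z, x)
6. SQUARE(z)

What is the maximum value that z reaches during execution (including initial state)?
3025

Values of z at each step:
Initial: z = -5
After step 1: z = 5
After step 2: z = 5
After step 3: z = 6
After step 4: z = 11
After step 5: z = 55
After step 6: z = 3025 ← maximum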